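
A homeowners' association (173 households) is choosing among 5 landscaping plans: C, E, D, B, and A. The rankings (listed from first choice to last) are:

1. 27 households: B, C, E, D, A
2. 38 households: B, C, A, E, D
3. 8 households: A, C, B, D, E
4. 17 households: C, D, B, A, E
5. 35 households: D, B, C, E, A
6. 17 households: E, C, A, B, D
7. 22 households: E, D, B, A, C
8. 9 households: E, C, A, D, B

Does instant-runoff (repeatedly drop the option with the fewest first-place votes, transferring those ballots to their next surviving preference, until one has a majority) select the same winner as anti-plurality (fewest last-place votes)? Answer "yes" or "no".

Instant-runoff — R1 C 17, E 48, D 35, B 65, A 8 (A out); R2 C 25, E 48, D 35, B 65 (C out); R3 E 48, D 52, B 73 (E out); R4 D 83, B 90 (B winner). Winner: B.
Anti-plurality — last-place votes: C 22, E 25, D 55, B 9, A 62. Winner: B.
The two methods agree.

yes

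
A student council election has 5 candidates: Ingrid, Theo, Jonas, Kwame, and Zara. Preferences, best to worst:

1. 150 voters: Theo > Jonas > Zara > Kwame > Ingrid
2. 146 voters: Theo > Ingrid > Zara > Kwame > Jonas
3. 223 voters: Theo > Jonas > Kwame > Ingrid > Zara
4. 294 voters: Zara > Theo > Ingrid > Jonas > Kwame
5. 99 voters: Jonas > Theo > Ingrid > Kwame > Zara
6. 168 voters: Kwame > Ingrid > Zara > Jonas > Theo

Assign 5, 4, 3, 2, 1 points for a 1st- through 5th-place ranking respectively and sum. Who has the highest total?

Ingrid: 150·1 + 146·4 + 223·2 + 294·3 + 99·3 + 168·4 = 3031
Theo: 150·5 + 146·5 + 223·5 + 294·4 + 99·4 + 168·1 = 4335
Jonas: 150·4 + 146·1 + 223·4 + 294·2 + 99·5 + 168·2 = 3057
Kwame: 150·2 + 146·2 + 223·3 + 294·1 + 99·2 + 168·5 = 2593
Zara: 150·3 + 146·3 + 223·1 + 294·5 + 99·1 + 168·3 = 3184
Theo has the highest Borda score (4335).

Theo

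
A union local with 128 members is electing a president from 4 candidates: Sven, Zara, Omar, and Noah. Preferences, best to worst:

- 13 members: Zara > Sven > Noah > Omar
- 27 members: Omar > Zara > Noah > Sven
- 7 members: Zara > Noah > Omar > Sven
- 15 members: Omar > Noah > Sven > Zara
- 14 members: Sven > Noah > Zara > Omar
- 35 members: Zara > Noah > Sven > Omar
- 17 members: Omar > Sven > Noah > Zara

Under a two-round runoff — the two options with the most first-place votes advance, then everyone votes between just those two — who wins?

Zara

Round 1 first-place votes: Sven 14, Zara 55, Omar 59, Noah 0.
Omar and Zara advance.
Runoff: Omar is preferred to Zara by 59 voters; Zara by 69.
Zara wins the runoff.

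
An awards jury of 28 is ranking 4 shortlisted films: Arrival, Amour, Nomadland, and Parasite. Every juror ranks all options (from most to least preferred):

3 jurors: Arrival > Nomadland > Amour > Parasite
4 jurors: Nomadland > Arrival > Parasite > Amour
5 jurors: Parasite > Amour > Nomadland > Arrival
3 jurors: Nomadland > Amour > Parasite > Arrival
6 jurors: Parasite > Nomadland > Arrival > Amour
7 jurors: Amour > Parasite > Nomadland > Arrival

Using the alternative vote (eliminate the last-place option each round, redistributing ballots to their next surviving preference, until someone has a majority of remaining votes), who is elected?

Parasite

Round 1: Arrival 3, Amour 7, Nomadland 7, Parasite 11. Eliminate Arrival.
Round 2: Amour 7, Nomadland 10, Parasite 11. Eliminate Amour.
Round 3: Nomadland 10, Parasite 18. Parasite has a majority.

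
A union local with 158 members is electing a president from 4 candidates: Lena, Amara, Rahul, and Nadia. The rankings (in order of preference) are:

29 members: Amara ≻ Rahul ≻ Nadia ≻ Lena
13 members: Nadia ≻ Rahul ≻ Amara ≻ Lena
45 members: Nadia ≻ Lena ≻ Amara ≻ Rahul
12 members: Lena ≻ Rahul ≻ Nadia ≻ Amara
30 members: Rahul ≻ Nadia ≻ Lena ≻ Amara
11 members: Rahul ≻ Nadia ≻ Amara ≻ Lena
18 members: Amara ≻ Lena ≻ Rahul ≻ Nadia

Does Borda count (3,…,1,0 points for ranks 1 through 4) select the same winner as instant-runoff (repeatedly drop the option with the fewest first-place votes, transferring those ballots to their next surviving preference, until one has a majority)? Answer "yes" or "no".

no

Borda — scores: Lena 192, Amara 210, Rahul 249, Nadia 297. Winner: Nadia.
Instant-runoff — R1 Lena 12, Amara 47, Rahul 41, Nadia 58 (Lena out); R2 Amara 47, Rahul 53, Nadia 58 (Amara out); R3 Rahul 100, Nadia 58 (Rahul winner). Winner: Rahul.
The two methods disagree.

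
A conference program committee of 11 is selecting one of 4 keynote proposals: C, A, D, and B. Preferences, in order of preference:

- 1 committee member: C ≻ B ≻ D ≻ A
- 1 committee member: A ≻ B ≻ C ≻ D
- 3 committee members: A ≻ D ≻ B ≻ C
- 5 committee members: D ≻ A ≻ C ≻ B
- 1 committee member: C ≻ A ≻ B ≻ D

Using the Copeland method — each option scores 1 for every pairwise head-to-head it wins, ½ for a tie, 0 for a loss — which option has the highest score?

C: beats B; loses to A and D → score 1.
A: beats C and B; loses to D → score 2.
D: beats C, A, and B → score 3.
B: loses to C, A, and D → score 0.
D has the best pairwise record.

D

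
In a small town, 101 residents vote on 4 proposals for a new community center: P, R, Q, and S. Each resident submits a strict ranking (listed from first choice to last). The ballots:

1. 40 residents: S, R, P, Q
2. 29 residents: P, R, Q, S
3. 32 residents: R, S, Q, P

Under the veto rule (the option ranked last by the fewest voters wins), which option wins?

Last-place votes: P 32, R 0, Q 40, S 29.
R is ranked last by the fewest voters, so R wins.

R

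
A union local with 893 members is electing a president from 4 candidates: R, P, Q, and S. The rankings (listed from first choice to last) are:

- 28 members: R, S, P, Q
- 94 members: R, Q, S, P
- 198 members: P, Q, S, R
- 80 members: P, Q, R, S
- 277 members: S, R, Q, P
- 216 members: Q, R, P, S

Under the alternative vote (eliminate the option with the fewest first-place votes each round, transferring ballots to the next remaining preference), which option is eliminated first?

R

Round 1: R 122, P 278, Q 216, S 277. Eliminate R.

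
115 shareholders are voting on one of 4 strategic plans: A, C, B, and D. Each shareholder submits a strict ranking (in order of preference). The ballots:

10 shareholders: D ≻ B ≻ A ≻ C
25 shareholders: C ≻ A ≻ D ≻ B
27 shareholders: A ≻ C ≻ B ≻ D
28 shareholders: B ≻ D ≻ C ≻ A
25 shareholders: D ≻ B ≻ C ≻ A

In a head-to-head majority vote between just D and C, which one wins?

Voters preferring D to C: 63; preferring C to D: 52.
D wins the head-to-head.

D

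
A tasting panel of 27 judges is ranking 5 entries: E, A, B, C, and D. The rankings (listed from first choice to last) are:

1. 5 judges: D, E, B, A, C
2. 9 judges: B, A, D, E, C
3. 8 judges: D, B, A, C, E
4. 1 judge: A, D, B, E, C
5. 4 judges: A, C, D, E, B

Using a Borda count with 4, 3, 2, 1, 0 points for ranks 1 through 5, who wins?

D

E: 5·3 + 9·1 + 8·0 + 1·1 + 4·1 = 29
A: 5·1 + 9·3 + 8·2 + 1·4 + 4·4 = 68
B: 5·2 + 9·4 + 8·3 + 1·2 + 4·0 = 72
C: 5·0 + 9·0 + 8·1 + 1·0 + 4·3 = 20
D: 5·4 + 9·2 + 8·4 + 1·3 + 4·2 = 81
D has the highest Borda score (81).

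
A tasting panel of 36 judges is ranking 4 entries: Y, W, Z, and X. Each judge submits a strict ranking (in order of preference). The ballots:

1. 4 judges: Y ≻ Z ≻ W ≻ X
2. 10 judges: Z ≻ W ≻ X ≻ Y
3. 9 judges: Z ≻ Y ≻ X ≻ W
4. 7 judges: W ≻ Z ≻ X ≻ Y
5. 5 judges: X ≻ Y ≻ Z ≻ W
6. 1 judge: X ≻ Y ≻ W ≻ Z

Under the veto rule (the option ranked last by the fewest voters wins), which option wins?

Z

Last-place votes: Y 17, W 14, Z 1, X 4.
Z is ranked last by the fewest voters, so Z wins.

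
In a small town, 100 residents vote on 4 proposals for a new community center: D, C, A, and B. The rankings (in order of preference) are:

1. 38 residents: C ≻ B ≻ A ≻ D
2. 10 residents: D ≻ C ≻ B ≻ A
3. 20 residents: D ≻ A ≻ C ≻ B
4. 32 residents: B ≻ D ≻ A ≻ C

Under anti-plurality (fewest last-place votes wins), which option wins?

A

Last-place votes: D 38, C 32, A 10, B 20.
A is ranked last by the fewest voters, so A wins.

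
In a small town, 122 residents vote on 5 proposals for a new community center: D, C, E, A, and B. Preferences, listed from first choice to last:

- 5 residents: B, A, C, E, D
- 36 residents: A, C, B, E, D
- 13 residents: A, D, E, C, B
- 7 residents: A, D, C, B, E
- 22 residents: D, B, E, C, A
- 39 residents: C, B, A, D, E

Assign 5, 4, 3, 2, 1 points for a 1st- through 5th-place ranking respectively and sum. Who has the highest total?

D: 5·1 + 36·1 + 13·4 + 7·4 + 22·5 + 39·2 = 309
C: 5·3 + 36·4 + 13·2 + 7·3 + 22·2 + 39·5 = 445
E: 5·2 + 36·2 + 13·3 + 7·1 + 22·3 + 39·1 = 233
A: 5·4 + 36·5 + 13·5 + 7·5 + 22·1 + 39·3 = 439
B: 5·5 + 36·3 + 13·1 + 7·2 + 22·4 + 39·4 = 404
C has the highest Borda score (445).

C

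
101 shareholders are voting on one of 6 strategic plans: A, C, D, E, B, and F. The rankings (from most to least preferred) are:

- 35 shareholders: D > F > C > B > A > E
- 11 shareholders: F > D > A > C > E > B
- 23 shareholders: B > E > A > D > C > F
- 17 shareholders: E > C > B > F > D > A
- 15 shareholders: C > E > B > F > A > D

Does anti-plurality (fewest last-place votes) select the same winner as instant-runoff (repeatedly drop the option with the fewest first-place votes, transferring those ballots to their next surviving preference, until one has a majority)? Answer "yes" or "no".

no

Anti-plurality — last-place votes: A 17, C 0, D 15, E 35, B 11, F 23. Winner: C.
Instant-runoff — R1 A 0, C 15, D 35, E 17, B 23, F 11 (A out); R2 C 15, D 35, E 17, B 23, F 11 (F out); R3 C 15, D 46, E 17, B 23 (C out); R4 D 46, E 32, B 23 (B out); R5 D 46, E 55 (E winner). Winner: E.
The two methods disagree.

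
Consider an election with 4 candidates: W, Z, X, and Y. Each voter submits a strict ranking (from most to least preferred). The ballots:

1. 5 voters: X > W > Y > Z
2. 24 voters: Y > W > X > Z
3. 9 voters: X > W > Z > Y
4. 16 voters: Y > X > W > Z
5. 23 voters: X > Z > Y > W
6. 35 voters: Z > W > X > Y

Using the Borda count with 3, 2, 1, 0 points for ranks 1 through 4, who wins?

X

W: 5·2 + 24·2 + 9·2 + 16·1 + 23·0 + 35·2 = 162
Z: 5·0 + 24·0 + 9·1 + 16·0 + 23·2 + 35·3 = 160
X: 5·3 + 24·1 + 9·3 + 16·2 + 23·3 + 35·1 = 202
Y: 5·1 + 24·3 + 9·0 + 16·3 + 23·1 + 35·0 = 148
X has the highest Borda score (202).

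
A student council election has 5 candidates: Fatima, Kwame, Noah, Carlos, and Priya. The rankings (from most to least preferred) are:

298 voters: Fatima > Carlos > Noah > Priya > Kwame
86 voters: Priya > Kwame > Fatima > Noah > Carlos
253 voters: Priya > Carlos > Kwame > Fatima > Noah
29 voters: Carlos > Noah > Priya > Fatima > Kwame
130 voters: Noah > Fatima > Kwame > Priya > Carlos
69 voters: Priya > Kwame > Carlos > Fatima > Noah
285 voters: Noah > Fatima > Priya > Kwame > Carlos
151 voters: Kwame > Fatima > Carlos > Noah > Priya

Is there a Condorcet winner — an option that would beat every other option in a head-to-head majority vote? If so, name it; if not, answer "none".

Fatima

Fatima vs Kwame: 742–559 for Fatima.
Fatima vs Noah: 857–444 for Fatima.
Fatima vs Carlos: 950–351 for Fatima.
Fatima vs Priya: 864–437 for Fatima.
Fatima beats every other option head-to-head.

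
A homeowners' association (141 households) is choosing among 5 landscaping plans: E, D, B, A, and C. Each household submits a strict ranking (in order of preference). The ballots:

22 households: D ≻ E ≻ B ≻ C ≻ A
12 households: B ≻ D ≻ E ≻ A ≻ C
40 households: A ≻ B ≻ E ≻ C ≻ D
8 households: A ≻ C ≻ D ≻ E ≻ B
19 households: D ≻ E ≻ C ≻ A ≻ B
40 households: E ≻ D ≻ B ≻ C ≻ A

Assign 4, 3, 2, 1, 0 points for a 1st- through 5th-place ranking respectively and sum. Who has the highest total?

E: 22·3 + 12·2 + 40·2 + 8·1 + 19·3 + 40·4 = 395
D: 22·4 + 12·3 + 40·0 + 8·2 + 19·4 + 40·3 = 336
B: 22·2 + 12·4 + 40·3 + 8·0 + 19·0 + 40·2 = 292
A: 22·0 + 12·1 + 40·4 + 8·4 + 19·1 + 40·0 = 223
C: 22·1 + 12·0 + 40·1 + 8·3 + 19·2 + 40·1 = 164
E has the highest Borda score (395).

E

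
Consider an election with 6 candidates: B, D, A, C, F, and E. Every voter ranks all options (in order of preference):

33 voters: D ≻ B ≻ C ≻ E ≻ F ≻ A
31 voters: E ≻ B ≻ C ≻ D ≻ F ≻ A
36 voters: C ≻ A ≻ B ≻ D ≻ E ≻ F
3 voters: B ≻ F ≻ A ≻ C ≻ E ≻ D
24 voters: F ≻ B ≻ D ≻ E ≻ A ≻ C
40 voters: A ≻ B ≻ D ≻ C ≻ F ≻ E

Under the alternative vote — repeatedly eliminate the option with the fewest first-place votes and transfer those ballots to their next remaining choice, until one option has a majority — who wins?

D

Round 1: B 3, D 33, A 40, C 36, F 24, E 31. Eliminate B.
Round 2: D 33, A 40, C 36, F 27, E 31. Eliminate F.
Round 3: D 57, A 43, C 36, E 31. Eliminate E.
Round 4: D 57, A 43, C 67. Eliminate A.
Round 5: D 97, C 70. D has a majority.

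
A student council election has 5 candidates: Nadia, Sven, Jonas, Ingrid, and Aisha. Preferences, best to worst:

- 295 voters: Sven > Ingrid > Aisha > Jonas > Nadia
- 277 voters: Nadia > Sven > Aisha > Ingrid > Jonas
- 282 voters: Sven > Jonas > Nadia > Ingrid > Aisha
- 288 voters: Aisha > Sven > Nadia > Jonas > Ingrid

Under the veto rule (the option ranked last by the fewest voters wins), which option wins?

Sven

Last-place votes: Nadia 295, Sven 0, Jonas 277, Ingrid 288, Aisha 282.
Sven is ranked last by the fewest voters, so Sven wins.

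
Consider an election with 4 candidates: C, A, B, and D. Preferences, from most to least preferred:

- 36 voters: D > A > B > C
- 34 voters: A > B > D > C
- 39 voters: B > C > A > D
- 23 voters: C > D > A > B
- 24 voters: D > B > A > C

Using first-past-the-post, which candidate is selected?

First-place votes: C 23, A 34, B 39, D 60.
D has the most first-place votes.

D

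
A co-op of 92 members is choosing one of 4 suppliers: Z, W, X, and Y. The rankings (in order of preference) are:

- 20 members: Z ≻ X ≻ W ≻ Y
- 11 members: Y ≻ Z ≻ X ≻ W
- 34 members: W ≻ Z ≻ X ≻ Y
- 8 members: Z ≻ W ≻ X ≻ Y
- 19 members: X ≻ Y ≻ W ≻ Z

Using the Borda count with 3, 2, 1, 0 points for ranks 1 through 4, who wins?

Z

Z: 20·3 + 11·2 + 34·2 + 8·3 + 19·0 = 174
W: 20·1 + 11·0 + 34·3 + 8·2 + 19·1 = 157
X: 20·2 + 11·1 + 34·1 + 8·1 + 19·3 = 150
Y: 20·0 + 11·3 + 34·0 + 8·0 + 19·2 = 71
Z has the highest Borda score (174).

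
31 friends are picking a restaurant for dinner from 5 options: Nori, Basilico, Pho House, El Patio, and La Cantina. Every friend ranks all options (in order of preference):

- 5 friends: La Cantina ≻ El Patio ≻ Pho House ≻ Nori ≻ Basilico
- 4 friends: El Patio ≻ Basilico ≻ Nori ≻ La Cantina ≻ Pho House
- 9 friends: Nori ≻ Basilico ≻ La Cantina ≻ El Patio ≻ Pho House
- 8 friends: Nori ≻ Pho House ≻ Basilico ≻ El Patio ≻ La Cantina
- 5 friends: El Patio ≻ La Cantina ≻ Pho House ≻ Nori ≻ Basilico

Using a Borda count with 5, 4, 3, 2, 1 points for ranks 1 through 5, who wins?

Nori: 5·2 + 4·3 + 9·5 + 8·5 + 5·2 = 117
Basilico: 5·1 + 4·4 + 9·4 + 8·3 + 5·1 = 86
Pho House: 5·3 + 4·1 + 9·1 + 8·4 + 5·3 = 75
El Patio: 5·4 + 4·5 + 9·2 + 8·2 + 5·5 = 99
La Cantina: 5·5 + 4·2 + 9·3 + 8·1 + 5·4 = 88
Nori has the highest Borda score (117).

Nori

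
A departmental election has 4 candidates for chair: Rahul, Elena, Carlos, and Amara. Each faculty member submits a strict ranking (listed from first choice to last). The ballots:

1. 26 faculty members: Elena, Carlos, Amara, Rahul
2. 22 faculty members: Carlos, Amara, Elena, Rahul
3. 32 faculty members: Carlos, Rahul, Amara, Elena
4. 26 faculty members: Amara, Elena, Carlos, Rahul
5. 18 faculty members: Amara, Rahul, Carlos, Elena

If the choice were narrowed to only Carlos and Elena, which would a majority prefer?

Carlos

Voters preferring Carlos to Elena: 72; preferring Elena to Carlos: 52.
Carlos wins the head-to-head.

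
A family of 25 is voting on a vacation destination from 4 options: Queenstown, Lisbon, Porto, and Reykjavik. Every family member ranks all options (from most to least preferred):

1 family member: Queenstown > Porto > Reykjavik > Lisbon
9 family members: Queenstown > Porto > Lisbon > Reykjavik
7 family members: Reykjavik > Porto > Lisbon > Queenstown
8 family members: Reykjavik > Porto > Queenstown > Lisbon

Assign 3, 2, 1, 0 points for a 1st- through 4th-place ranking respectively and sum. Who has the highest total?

Queenstown: 1·3 + 9·3 + 7·0 + 8·1 = 38
Lisbon: 1·0 + 9·1 + 7·1 + 8·0 = 16
Porto: 1·2 + 9·2 + 7·2 + 8·2 = 50
Reykjavik: 1·1 + 9·0 + 7·3 + 8·3 = 46
Porto has the highest Borda score (50).

Porto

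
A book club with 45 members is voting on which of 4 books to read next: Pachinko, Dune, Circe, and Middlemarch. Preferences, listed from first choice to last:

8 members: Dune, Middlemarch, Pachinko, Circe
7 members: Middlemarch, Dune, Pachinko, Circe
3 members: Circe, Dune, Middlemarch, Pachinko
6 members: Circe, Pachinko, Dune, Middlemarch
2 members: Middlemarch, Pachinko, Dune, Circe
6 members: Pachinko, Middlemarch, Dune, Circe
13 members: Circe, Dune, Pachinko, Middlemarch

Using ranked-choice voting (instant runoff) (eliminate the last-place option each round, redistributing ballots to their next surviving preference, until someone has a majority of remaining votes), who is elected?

Middlemarch

Round 1: Pachinko 6, Dune 8, Circe 22, Middlemarch 9. Eliminate Pachinko.
Round 2: Dune 8, Circe 22, Middlemarch 15. Eliminate Dune.
Round 3: Circe 22, Middlemarch 23. Middlemarch has a majority.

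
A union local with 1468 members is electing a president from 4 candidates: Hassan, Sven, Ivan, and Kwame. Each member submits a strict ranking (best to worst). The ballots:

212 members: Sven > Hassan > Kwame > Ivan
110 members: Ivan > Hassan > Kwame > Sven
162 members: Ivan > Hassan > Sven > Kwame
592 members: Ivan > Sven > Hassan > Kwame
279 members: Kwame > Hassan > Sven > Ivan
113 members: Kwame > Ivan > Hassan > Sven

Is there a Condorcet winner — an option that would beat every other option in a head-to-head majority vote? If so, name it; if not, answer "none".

Ivan

Ivan vs Hassan: 977–491 for Ivan.
Ivan vs Sven: 977–491 for Ivan.
Ivan vs Kwame: 864–604 for Ivan.
Ivan beats every other option head-to-head.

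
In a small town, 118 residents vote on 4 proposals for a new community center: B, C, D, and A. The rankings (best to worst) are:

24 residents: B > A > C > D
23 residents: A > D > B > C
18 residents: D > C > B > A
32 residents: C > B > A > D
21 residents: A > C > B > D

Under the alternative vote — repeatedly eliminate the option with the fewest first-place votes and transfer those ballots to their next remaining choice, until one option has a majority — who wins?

A

Round 1: B 24, C 32, D 18, A 44. Eliminate D.
Round 2: B 24, C 50, A 44. Eliminate B.
Round 3: C 50, A 68. A has a majority.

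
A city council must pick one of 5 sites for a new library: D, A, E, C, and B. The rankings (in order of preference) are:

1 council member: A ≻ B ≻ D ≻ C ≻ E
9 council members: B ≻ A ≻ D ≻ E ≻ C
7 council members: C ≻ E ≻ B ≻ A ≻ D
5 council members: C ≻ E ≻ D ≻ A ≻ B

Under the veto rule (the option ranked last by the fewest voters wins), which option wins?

A

Last-place votes: D 7, A 0, E 1, C 9, B 5.
A is ranked last by the fewest voters, so A wins.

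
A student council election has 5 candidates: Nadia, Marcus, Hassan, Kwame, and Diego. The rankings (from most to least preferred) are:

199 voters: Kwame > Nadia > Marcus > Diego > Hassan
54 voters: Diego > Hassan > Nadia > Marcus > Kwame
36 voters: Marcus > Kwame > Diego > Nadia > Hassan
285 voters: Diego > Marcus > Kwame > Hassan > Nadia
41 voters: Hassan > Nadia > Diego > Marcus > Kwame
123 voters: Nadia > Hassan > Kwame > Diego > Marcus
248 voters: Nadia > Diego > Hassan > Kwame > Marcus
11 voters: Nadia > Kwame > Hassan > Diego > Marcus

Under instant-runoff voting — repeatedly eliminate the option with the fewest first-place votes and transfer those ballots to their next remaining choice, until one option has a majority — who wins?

Round 1: Nadia 382, Marcus 36, Hassan 41, Kwame 199, Diego 339. Eliminate Marcus.
Round 2: Nadia 382, Hassan 41, Kwame 235, Diego 339. Eliminate Hassan.
Round 3: Nadia 423, Kwame 235, Diego 339. Eliminate Kwame.
Round 4: Nadia 622, Diego 375. Nadia has a majority.

Nadia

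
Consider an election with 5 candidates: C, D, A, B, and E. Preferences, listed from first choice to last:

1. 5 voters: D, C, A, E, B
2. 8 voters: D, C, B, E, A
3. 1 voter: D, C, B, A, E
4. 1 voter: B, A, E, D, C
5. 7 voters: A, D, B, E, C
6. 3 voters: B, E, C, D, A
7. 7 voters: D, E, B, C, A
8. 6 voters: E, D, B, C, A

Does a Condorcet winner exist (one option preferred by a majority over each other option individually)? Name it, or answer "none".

D

D vs C: 35–3 for D.
D vs A: 30–8 for D.
D vs B: 34–4 for D.
D vs E: 28–10 for D.
D beats every other option head-to-head.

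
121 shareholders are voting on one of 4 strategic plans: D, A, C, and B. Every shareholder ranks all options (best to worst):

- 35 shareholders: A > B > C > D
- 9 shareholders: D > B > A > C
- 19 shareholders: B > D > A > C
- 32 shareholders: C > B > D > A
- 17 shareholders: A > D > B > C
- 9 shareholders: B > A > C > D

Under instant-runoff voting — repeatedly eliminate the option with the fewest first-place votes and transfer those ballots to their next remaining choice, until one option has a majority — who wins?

Round 1: D 9, A 52, C 32, B 28. Eliminate D.
Round 2: A 52, C 32, B 37. Eliminate C.
Round 3: A 52, B 69. B has a majority.

B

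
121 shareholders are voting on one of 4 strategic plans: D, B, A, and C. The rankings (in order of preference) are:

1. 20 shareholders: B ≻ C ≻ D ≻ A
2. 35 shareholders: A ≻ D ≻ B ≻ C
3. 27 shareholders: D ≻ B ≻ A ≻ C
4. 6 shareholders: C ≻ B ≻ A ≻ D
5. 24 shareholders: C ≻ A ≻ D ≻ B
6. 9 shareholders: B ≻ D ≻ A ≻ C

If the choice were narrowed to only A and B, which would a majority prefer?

B

Voters preferring A to B: 59; preferring B to A: 62.
B wins the head-to-head.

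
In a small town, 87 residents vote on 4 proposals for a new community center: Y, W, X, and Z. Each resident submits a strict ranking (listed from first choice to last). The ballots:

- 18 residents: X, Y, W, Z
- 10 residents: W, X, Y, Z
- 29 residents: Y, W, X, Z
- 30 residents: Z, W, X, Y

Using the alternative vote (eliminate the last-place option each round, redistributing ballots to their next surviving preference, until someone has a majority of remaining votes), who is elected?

Y

Round 1: Y 29, W 10, X 18, Z 30. Eliminate W.
Round 2: Y 29, X 28, Z 30. Eliminate X.
Round 3: Y 57, Z 30. Y has a majority.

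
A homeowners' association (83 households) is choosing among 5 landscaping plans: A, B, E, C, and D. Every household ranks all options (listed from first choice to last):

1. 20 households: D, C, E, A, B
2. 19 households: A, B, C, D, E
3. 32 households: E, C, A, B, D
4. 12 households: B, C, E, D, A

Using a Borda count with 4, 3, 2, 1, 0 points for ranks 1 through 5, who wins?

A: 20·1 + 19·4 + 32·2 + 12·0 = 160
B: 20·0 + 19·3 + 32·1 + 12·4 = 137
E: 20·2 + 19·0 + 32·4 + 12·2 = 192
C: 20·3 + 19·2 + 32·3 + 12·3 = 230
D: 20·4 + 19·1 + 32·0 + 12·1 = 111
C has the highest Borda score (230).

C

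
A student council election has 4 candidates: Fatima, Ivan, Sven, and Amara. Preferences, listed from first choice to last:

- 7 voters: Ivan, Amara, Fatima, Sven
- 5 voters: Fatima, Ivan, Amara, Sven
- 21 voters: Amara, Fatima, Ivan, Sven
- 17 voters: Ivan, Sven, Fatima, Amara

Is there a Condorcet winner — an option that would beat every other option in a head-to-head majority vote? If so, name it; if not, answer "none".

none

Checking pairwise contests:
Amara beats Fatima 28–22.
Fatima beats Ivan 26–24.
Fatima beats Sven 33–17.
Ivan beats Amara 29–21.
Every option loses at least one head-to-head, so there is no Condorcet winner.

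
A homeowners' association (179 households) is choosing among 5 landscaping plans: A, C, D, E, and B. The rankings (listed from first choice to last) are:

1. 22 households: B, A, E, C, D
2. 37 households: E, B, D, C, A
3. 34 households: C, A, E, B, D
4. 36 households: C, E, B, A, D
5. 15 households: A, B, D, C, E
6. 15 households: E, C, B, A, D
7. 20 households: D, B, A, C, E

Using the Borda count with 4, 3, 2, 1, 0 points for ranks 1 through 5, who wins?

B

A: 22·3 + 37·0 + 34·3 + 36·1 + 15·4 + 15·1 + 20·2 = 319
C: 22·1 + 37·1 + 34·4 + 36·4 + 15·1 + 15·3 + 20·1 = 419
D: 22·0 + 37·2 + 34·0 + 36·0 + 15·2 + 15·0 + 20·4 = 184
E: 22·2 + 37·4 + 34·2 + 36·3 + 15·0 + 15·4 + 20·0 = 428
B: 22·4 + 37·3 + 34·1 + 36·2 + 15·3 + 15·2 + 20·3 = 440
B has the highest Borda score (440).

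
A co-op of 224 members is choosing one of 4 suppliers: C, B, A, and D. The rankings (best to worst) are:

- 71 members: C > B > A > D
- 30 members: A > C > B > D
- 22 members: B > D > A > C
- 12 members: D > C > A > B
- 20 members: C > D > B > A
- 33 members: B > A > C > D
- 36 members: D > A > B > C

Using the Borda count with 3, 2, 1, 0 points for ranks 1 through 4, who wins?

B

C: 71·3 + 30·2 + 22·0 + 12·2 + 20·3 + 33·1 + 36·0 = 390
B: 71·2 + 30·1 + 22·3 + 12·0 + 20·1 + 33·3 + 36·1 = 393
A: 71·1 + 30·3 + 22·1 + 12·1 + 20·0 + 33·2 + 36·2 = 333
D: 71·0 + 30·0 + 22·2 + 12·3 + 20·2 + 33·0 + 36·3 = 228
B has the highest Borda score (393).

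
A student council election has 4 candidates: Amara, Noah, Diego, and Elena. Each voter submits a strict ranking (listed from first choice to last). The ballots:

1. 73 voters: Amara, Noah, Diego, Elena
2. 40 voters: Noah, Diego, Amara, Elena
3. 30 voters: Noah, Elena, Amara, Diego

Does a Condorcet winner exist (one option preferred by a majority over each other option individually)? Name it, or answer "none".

Amara vs Noah: 73–70 for Amara.
Amara vs Diego: 103–40 for Amara.
Amara vs Elena: 113–30 for Amara.
Amara beats every other option head-to-head.

Amara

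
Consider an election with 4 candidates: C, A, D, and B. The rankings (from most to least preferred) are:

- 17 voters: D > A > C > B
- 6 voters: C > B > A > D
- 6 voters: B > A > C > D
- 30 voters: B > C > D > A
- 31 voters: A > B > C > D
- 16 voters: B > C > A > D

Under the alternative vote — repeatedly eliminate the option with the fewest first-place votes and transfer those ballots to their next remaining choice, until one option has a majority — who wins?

B

Round 1: C 6, A 31, D 17, B 52. Eliminate C.
Round 2: A 31, D 17, B 58. B has a majority.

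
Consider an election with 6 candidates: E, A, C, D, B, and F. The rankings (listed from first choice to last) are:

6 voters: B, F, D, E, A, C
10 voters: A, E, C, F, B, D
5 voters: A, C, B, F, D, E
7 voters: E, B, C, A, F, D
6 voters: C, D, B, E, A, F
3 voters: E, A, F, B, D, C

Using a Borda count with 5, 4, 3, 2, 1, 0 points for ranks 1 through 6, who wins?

E

E: 6·2 + 10·4 + 5·0 + 7·5 + 6·2 + 3·5 = 114
A: 6·1 + 10·5 + 5·5 + 7·2 + 6·1 + 3·4 = 113
C: 6·0 + 10·3 + 5·4 + 7·3 + 6·5 + 3·0 = 101
D: 6·3 + 10·0 + 5·1 + 7·0 + 6·4 + 3·1 = 50
B: 6·5 + 10·1 + 5·3 + 7·4 + 6·3 + 3·2 = 107
F: 6·4 + 10·2 + 5·2 + 7·1 + 6·0 + 3·3 = 70
E has the highest Borda score (114).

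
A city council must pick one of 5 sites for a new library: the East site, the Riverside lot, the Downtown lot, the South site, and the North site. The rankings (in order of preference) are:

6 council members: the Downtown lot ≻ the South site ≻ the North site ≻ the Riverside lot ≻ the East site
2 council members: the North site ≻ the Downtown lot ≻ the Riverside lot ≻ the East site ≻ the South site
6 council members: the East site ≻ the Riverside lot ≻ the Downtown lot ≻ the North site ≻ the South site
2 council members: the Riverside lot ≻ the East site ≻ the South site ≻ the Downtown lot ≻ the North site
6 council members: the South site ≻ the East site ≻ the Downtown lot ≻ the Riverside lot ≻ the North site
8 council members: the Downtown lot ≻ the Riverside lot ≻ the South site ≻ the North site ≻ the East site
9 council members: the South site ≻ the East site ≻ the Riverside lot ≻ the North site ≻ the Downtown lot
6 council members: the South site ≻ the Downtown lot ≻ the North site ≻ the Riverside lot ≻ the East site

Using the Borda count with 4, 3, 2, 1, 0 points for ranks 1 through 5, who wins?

the South site

the East site: 6·0 + 2·1 + 6·4 + 2·3 + 6·3 + 8·0 + 9·3 + 6·0 = 77
the Riverside lot: 6·1 + 2·2 + 6·3 + 2·4 + 6·1 + 8·3 + 9·2 + 6·1 = 90
the Downtown lot: 6·4 + 2·3 + 6·2 + 2·1 + 6·2 + 8·4 + 9·0 + 6·3 = 106
the South site: 6·3 + 2·0 + 6·0 + 2·2 + 6·4 + 8·2 + 9·4 + 6·4 = 122
the North site: 6·2 + 2·4 + 6·1 + 2·0 + 6·0 + 8·1 + 9·1 + 6·2 = 55
the South site has the highest Borda score (122).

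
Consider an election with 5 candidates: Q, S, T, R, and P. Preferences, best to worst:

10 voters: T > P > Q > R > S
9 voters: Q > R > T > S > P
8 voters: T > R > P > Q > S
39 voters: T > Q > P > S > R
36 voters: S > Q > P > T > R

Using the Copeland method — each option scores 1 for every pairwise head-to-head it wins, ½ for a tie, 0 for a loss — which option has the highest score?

Q: beats S, R, and P; loses to T → score 3.
S: beats R; loses to Q, T, and P → score 1.
T: beats Q, S, R, and P → score 4.
R: loses to Q, S, T, and P → score 0.
P: beats S and R; loses to Q and T → score 2.
T has the best pairwise record.

T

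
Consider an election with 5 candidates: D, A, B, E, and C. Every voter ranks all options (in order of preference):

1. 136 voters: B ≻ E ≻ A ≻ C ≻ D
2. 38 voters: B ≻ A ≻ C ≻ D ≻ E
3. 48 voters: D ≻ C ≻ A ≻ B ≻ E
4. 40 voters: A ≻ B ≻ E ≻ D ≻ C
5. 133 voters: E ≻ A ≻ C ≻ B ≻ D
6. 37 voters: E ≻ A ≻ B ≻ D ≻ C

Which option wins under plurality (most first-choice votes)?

First-place votes: D 48, A 40, B 174, E 170, C 0.
B has the most first-place votes.

B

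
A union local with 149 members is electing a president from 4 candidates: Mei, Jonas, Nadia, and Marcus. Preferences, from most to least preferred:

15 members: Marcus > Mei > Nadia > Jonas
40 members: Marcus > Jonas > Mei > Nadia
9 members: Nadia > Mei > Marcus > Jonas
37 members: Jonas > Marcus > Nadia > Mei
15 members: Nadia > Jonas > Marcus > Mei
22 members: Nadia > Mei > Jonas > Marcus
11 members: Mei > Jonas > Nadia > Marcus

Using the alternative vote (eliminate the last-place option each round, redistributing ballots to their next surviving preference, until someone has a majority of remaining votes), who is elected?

Round 1: Mei 11, Jonas 37, Nadia 46, Marcus 55. Eliminate Mei.
Round 2: Jonas 48, Nadia 46, Marcus 55. Eliminate Nadia.
Round 3: Jonas 85, Marcus 64. Jonas has a majority.

Jonas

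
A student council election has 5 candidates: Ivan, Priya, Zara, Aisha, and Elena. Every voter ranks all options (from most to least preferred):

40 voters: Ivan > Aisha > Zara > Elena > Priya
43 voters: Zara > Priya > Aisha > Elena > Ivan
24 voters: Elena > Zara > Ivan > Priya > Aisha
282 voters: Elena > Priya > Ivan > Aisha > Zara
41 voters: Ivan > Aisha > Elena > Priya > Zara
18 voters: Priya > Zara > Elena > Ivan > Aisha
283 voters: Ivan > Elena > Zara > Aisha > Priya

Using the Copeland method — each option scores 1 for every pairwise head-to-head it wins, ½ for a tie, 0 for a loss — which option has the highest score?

Elena

Ivan: beats Priya, Zara, and Aisha; loses to Elena → score 3.
Priya: beats Aisha; loses to Ivan, Zara, and Elena → score 1.
Zara: beats Priya and Aisha; loses to Ivan and Elena → score 2.
Aisha: loses to Ivan, Priya, Zara, and Elena → score 0.
Elena: beats Ivan, Priya, Zara, and Aisha → score 4.
Elena has the best pairwise record.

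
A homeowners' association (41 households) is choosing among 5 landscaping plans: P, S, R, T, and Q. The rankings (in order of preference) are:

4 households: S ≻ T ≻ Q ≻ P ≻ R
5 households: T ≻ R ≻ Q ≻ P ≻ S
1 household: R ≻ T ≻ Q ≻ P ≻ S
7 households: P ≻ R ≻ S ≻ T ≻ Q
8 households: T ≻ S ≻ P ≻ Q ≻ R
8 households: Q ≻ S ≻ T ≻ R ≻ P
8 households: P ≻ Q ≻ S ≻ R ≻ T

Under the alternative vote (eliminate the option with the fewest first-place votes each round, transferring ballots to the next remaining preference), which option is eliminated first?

Round 1: P 15, S 4, R 1, T 13, Q 8. Eliminate R.

R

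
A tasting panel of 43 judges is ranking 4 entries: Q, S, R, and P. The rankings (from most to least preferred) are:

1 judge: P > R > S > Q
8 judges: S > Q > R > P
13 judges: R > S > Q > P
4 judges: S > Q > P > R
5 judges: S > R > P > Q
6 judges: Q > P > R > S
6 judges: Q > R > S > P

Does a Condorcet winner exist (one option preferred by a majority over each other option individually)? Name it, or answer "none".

Checking pairwise contests:
S beats Q 31–12.
R beats S 26–17.
Q beats R 24–19.
Q beats P 37–6.
Every option loses at least one head-to-head, so there is no Condorcet winner.

none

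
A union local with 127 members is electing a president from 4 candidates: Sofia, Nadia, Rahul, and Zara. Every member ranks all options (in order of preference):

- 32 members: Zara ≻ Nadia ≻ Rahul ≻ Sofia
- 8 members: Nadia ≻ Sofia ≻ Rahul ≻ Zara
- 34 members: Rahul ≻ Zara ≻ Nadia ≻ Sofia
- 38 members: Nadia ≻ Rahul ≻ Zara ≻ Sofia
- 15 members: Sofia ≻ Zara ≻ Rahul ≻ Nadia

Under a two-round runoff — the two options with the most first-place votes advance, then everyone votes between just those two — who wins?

Round 1 first-place votes: Sofia 15, Nadia 46, Rahul 34, Zara 32.
Nadia and Rahul advance.
Runoff: Nadia is preferred to Rahul by 78 voters; Rahul by 49.
Nadia wins the runoff.

Nadia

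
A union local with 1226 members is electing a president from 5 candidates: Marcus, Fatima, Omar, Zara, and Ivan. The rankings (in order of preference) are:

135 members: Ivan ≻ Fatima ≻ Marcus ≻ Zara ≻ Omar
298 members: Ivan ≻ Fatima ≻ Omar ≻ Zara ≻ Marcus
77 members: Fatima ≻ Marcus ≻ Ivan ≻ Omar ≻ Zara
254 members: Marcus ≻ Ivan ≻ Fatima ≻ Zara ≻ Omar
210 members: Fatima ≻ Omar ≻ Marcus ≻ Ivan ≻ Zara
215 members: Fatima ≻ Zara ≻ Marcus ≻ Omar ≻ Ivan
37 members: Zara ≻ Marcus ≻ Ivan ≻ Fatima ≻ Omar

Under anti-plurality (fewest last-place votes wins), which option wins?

Fatima

Last-place votes: Marcus 298, Fatima 0, Omar 426, Zara 287, Ivan 215.
Fatima is ranked last by the fewest voters, so Fatima wins.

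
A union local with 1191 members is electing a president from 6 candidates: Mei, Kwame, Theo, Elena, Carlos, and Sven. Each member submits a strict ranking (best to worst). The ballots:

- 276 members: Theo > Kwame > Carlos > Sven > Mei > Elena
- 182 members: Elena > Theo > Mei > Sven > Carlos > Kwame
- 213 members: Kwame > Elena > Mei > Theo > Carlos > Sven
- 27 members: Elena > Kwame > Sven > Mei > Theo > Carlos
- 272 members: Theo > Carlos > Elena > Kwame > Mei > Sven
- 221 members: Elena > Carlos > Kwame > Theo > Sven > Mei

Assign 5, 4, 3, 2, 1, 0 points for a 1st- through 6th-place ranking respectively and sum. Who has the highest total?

Theo

Mei: 276·1 + 182·3 + 213·3 + 27·2 + 272·1 + 221·0 = 1787
Kwame: 276·4 + 182·0 + 213·5 + 27·4 + 272·2 + 221·3 = 3484
Theo: 276·5 + 182·4 + 213·2 + 27·1 + 272·5 + 221·2 = 4363
Elena: 276·0 + 182·5 + 213·4 + 27·5 + 272·3 + 221·5 = 3818
Carlos: 276·3 + 182·1 + 213·1 + 27·0 + 272·4 + 221·4 = 3195
Sven: 276·2 + 182·2 + 213·0 + 27·3 + 272·0 + 221·1 = 1218
Theo has the highest Borda score (4363).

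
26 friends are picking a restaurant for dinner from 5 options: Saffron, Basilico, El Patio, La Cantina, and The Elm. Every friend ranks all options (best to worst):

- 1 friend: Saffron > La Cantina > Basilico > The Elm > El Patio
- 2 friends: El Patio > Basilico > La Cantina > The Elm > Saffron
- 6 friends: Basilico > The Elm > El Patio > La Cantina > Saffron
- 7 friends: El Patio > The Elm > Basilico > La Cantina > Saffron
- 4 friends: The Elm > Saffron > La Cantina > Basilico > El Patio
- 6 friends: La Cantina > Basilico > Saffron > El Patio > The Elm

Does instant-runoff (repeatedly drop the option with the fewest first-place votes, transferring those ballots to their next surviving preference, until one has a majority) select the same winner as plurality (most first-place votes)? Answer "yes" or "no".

Instant-runoff — R1 Saffron 1, Basilico 6, El Patio 9, La Cantina 6, The Elm 4 (Saffron out); R2 Basilico 6, El Patio 9, La Cantina 7, The Elm 4 (The Elm out); R3 Basilico 6, El Patio 9, La Cantina 11 (Basilico out); R4 El Patio 15, La Cantina 11 (El Patio winner). Winner: El Patio.
Plurality — first-place votes: Saffron 1, Basilico 6, El Patio 9, La Cantina 6, The Elm 4. Winner: El Patio.
The two methods agree.

yes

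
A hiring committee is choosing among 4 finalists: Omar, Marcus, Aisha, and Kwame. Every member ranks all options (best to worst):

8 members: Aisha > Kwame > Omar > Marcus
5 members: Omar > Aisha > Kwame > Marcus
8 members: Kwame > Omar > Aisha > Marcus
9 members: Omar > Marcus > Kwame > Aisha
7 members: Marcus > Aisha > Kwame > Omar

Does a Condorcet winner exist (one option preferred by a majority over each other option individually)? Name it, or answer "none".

none

Checking pairwise contests:
Kwame beats Omar 23–14.
Omar beats Marcus 30–7.
Omar beats Aisha 22–15.
Aisha beats Kwame 20–17.
Every option loses at least one head-to-head, so there is no Condorcet winner.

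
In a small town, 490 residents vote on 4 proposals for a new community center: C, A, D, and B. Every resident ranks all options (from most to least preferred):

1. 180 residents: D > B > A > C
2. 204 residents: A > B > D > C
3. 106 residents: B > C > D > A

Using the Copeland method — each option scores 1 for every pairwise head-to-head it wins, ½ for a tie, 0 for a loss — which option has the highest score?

B

C: loses to A, D, and B → score 0.
A: beats C; loses to D and B → score 1.
D: beats C and A; loses to B → score 2.
B: beats C, A, and D → score 3.
B has the best pairwise record.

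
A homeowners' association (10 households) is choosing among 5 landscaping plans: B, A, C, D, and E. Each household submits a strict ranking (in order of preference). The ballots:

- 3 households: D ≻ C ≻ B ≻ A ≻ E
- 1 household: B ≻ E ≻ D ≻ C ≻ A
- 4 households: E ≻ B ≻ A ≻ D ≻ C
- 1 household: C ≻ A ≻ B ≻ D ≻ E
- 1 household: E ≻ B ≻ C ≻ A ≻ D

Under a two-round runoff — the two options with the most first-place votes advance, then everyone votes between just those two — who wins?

Round 1 first-place votes: B 1, A 0, C 1, D 3, E 5.
E and D advance.
Runoff: E is preferred to D by 6 voters; D by 4.
E wins the runoff.

E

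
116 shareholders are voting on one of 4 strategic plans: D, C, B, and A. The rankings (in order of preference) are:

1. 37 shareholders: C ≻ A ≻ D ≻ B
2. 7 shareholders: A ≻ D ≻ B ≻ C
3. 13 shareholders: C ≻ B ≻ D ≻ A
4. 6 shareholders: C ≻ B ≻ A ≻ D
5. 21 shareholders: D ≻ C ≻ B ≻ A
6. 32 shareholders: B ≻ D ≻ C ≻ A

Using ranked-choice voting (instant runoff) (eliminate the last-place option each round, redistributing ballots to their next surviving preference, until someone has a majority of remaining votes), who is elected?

Round 1: D 21, C 56, B 32, A 7. Eliminate A.
Round 2: D 28, C 56, B 32. Eliminate D.
Round 3: C 77, B 39. C has a majority.

C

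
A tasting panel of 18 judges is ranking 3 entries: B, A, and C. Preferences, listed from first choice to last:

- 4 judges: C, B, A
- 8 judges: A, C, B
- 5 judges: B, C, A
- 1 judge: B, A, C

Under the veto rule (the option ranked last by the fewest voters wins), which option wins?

C

Last-place votes: B 8, A 9, C 1.
C is ranked last by the fewest voters, so C wins.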